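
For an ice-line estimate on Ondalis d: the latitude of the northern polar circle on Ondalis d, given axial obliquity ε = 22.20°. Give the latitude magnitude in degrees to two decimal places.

67.80°

The polar circle is the lowest latitude that experiences at least one full rotation of continuous daylight at the northern-summer solstice; it lies at |ϕ| = 90° − ε = 90° − 22.20° = 67.80°.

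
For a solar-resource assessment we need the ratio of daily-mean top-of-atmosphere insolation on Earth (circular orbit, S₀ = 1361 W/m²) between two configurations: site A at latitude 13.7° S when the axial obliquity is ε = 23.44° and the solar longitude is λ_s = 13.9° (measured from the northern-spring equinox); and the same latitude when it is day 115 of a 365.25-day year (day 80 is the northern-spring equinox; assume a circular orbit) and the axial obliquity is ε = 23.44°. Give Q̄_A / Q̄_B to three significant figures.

Q̄_A / Q̄_B ≈ 1.08

— Configuration A (φ=-13.7°):
Solar declination: sin δ = sin ε · sin λ_s = sin 23.44° × sin 13.9° = 0.09556, so δ = +5.484°.
cos H₀ = −tan(-13.7°) tan(+5.484°) = 0.0234, H₀ = 1.5474 rad.
Bracket: H₀ sin φ sin δ + cos φ cos δ sin H₀ = 1.5474×-0.23684×0.09556 + 0.97155×0.99542×0.99973 = -0.035021 + 0.966839 = 0.931818.
Q̄ = (S₀/π) × [bracket] = (1361/π) × 0.931818 = 403.68 W/m².
— Configuration B (φ=-13.7°):
Solar longitude: λ_s = 360° × (115 − 80)/365.25 = 34.497°.
sin δ = sin 23.44° × sin 34.497° = 0.22529, so δ = +13.020°.
cos H₀ = −tan(-13.7°) tan(+13.020°) = 0.0564, H₀ = 1.5144 rad.
Bracket: H₀ sin φ sin δ + cos φ cos δ sin H₀ = 1.5144×-0.23684×0.22529 + 0.97155×0.97429×0.99841 = -0.080805 + 0.945066 = 0.864261.
Q̄ = (S₀/π) × [bracket] = (1361/π) × 0.864261 = 374.41 W/m².
Ratio Q̄_A / Q̄_B = 403.68 / 374.41 = 1.078.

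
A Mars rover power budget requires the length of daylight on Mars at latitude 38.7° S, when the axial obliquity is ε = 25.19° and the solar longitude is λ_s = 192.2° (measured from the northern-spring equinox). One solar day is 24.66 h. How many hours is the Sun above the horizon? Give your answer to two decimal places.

12.90 h

Solar declination: sin δ = sin ε · sin λ_s = sin 25.19° × sin 192.2° = -0.08994, so δ = -5.160°.
cos H₀ = −tan φ · tan δ = −tan(-38.7°) × tan(-5.160°) = -0.0724, so H₀ = 1.6432 rad = 94.15°.
Daylight = 2H₀/(2π) × 24.66 h = (1.6432/π) × 24.66 = 12.90 h.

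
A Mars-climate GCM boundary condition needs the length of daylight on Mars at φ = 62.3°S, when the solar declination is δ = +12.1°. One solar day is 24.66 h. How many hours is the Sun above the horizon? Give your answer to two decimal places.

cos H₀ = −tan φ · tan δ = −tan(-62.3°) × tan(+12.100°) = 0.4083, so H₀ = 1.1502 rad = 65.90°.
Daylight = 2H₀/(2π) × 24.66 h = (1.1502/π) × 24.66 = 9.03 h.

9.03 h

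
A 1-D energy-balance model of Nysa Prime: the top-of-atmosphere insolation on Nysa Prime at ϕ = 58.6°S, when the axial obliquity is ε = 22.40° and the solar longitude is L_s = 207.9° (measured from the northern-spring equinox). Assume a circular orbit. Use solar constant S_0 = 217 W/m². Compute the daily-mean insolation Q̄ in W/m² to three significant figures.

Solar declination: sin δ = sin ε · sin L_s = sin 22.40° × sin 207.9° = -0.17831, so δ = -10.272°.
cos h₀ = −tan(-58.6°) tan(-10.272°) = -0.2969, h₀ = 1.8722 rad.
Bracket: h₀ sin ϕ sin δ + cos ϕ cos δ sin h₀ = 1.8722×-0.85355×-0.17831 + 0.52101×0.98397×0.95491 = 0.284942 + 0.489542 = 0.774484.
Q̄ = (S_0/π) × [bracket] = (217/π) × 0.774484 = 53.50 W/m².

Q̄ ≈ 53.5 W/m²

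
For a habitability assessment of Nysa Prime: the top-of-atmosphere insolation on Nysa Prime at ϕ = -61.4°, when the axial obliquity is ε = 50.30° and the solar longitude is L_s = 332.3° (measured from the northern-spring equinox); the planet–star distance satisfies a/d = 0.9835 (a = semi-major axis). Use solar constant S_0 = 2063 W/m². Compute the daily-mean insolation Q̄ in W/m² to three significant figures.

Q̄ ≈ 671 W/m²

Solar declination: sin δ = sin ε · sin L_s = sin 50.30° × sin 332.3° = -0.35765, so δ = -20.956°.
cos h₀ = −tan(-61.4°) tan(-20.956°) = -0.7024, h₀ = 2.3496 rad.
Bracket: h₀ sin ϕ sin δ + cos ϕ cos δ sin h₀ = 2.3496×-0.87798×-0.35765 + 0.47869×0.93386×0.71175 = 0.737797 + 0.318173 = 1.055970.
Inverse-square distance factor (a/d)² = 0.9835² = 0.967272.
Q̄ = (S_0/π) × 0.967272 × [bracket] = (2063/π) × 0.967272 × 1.055970 = 670.7 W/m².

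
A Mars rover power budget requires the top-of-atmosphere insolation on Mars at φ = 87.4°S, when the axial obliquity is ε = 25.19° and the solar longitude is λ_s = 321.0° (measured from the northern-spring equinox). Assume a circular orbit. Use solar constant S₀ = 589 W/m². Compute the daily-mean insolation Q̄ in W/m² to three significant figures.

Solar declination: sin δ = sin ε · sin λ_s = sin 25.19° × sin 321.0° = -0.26785, so δ = -15.537°.
cos H₀ = −tan(-87.4°) tan(-15.537°) = -6.1223 ≤ −1 ⇒ polar day, H₀ = π.
Bracket: H₀ sin φ sin δ + cos φ cos δ sin H₀ = 3.1416×-0.99897×-0.26785 + 0.04536×0.96346×0.00000 = 0.840611 + 0.000000 = 0.840611.
Q̄ = (S₀/π) × [bracket] = (589/π) × 0.840611 = 157.6 W/m².

Q̄ ≈ 158 W/m²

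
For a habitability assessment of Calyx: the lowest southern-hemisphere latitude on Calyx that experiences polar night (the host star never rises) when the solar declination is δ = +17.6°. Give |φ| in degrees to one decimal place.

|φ| = 72.4°

Polar night requires cos H₀ = −tan φ tan δ ≥ 1, i.e. tan φ tan δ ≤ −1.
The boundary is |tan φ| · |tan δ| = 1, so |φ| = 90° − |δ| = 90° − 17.6° = 72.4° in the southern hemisphere.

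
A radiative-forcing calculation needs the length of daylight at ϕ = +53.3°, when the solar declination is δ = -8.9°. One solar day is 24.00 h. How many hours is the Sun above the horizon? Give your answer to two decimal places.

10.38 h

cos h₀ = −tan ϕ · tan δ = −tan(+53.3°) × tan(-8.900°) = 0.2101, so h₀ = 1.3591 rad = 77.87°.
Daylight = 2h₀/(2π) × 24.00 h = (1.3591/π) × 24.00 = 10.38 h.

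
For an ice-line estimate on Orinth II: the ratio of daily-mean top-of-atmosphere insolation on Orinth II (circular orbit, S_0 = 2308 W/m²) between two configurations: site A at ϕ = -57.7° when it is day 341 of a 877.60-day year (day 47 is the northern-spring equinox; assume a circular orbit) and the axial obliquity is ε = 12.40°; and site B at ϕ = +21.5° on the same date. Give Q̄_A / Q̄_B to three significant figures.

Q̄_A / Q̄_B ≈ 0.296

— Configuration A (ϕ=-57.7°):
Solar longitude: L_s = 360° × (341 − 47)/877.60 = 120.602°.
sin δ = sin 12.40° × sin 120.602° = 0.18483, so δ = +10.651°.
cos h₀ = −tan(-57.7°) tan(+10.651°) = 0.2975, h₀ = 1.2687 rad.
Bracket: h₀ sin ϕ sin δ + cos ϕ cos δ sin h₀ = 1.2687×-0.84526×0.18483 + 0.53435×0.98277×0.95472 = -0.198208 + 0.501365 = 0.303157.
Q̄ = (S_0/π) × [bracket] = (2308/π) × 0.303157 = 222.72 W/m².
— Configuration B (ϕ=+21.5°):
cos h₀ = −tan(+21.5°) tan(+10.651°) = -0.0741, h₀ = 1.6449 rad.
Bracket: h₀ sin ϕ sin δ + cos ϕ cos δ sin h₀ = 1.6449×0.36650×0.18483 + 0.93042×0.98277×0.99725 = 0.111426 + 0.911874 = 1.023300.
Q̄ = (S_0/π) × [bracket] = (2308/π) × 1.023300 = 751.78 W/m².
Ratio Q̄_A / Q̄_B = 222.72 / 751.78 = 0.2963.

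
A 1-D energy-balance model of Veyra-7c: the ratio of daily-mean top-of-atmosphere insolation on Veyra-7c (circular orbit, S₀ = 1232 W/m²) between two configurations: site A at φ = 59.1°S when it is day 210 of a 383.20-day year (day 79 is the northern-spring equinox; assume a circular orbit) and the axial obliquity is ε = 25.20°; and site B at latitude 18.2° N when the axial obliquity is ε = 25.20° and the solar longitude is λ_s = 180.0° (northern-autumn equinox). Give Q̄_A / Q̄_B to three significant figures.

Q̄_A / Q̄_B ≈ 0.106

— Configuration A (φ=-59.1°):
Solar longitude: λ_s = 360° × (210 − 79)/383.20 = 123.069°.
sin δ = sin 25.20° × sin 123.069° = 0.35681, so δ = +20.904°.
cos H₀ = −tan(-59.1°) tan(+20.904°) = 0.6382, H₀ = 0.8786 rad.
Bracket: H₀ sin φ sin δ + cos φ cos δ sin H₀ = 0.8786×-0.85806×0.35681 + 0.51354×0.93418×0.76988 = -0.268996 + 0.369341 = 0.100345.
Q̄ = (S₀/π) × [bracket] = (1232/π) × 0.100345 = 39.351 W/m².
— Configuration B (φ=+18.2°):
Solar declination: sin δ = sin ε · sin λ_s = sin 25.20° × sin 180.0° = 0.00000, so δ = +0.000°.
cos H₀ = −tan(+18.2°) tan(+0.000°) = -0.0000, H₀ = 1.5708 rad.
Bracket: H₀ sin φ sin δ + cos φ cos δ sin H₀ = 1.5708×0.31233×0.00000 + 0.94997×1.00000×1.00000 = 0.000000 + 0.949970 = 0.949970.
Q̄ = (S₀/π) × [bracket] = (1232/π) × 0.949970 = 372.54 W/m².
Ratio Q̄_A / Q̄_B = 39.351 / 372.54 = 0.1056.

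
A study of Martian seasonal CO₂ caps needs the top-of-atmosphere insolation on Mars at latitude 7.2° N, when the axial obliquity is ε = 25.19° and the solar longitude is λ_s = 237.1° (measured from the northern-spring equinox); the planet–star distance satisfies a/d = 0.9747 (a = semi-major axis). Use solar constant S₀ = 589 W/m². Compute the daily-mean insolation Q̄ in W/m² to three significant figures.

Solar declination: sin δ = sin ε · sin λ_s = sin 25.19° × sin 237.1° = -0.35736, so δ = -20.938°.
cos H₀ = −tan(+7.2°) tan(-20.938°) = 0.0483, H₀ = 1.5224 rad.
Bracket: H₀ sin φ sin δ + cos φ cos δ sin H₀ = 1.5224×0.12533×-0.35736 + 0.99211×0.93397×0.99883 = -0.068185 + 0.925517 = 0.857332.
Inverse-square distance factor (a/d)² = 0.9747² = 0.950040.
Q̄ = (S₀/π) × 0.950040 × [bracket] = (589/π) × 0.950040 × 0.857332 = 152.7 W/m².

Q̄ ≈ 153 W/m²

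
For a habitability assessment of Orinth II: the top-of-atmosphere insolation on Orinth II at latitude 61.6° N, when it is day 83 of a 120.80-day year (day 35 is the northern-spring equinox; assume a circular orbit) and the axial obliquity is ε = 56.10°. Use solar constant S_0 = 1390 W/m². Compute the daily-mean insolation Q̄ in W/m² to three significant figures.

Solar longitude: L_s = 360° × (83 − 35)/120.80 = 143.046°.
sin δ = sin 56.10° × sin 143.046° = 0.49898, so δ = +29.932°.
cos h₀ = −tan(+61.6°) tan(+29.932°) = -1.0649 ≤ −1 ⇒ polar day, h₀ = π.
Bracket: h₀ sin ϕ sin δ + cos ϕ cos δ sin h₀ = 3.1416×0.87965×0.49898 + 0.47562×0.86662×0.00000 = 1.378935 + 0.000000 = 1.378935.
Q̄ = (S_0/π) × [bracket] = (1390/π) × 1.378935 = 610.1 W/m².

Q̄ ≈ 610 W/m²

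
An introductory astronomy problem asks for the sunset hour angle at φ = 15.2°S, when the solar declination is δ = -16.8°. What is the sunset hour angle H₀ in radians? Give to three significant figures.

cos H₀ = −tan φ · tan δ = −tan(-15.2°) × tan(-16.800°) = -0.0820, so H₀ = 1.6529 rad = 94.71°.

H₀ = 1.65 rad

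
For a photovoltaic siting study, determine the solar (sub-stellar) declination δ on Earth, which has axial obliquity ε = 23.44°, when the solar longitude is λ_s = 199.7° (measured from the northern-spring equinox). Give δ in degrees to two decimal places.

sin δ = sin ε · sin λ_s = sin 23.44° × sin 199.7° = -0.134093.
δ = arcsin(-0.134093) = -7.71°.

δ = -7.71°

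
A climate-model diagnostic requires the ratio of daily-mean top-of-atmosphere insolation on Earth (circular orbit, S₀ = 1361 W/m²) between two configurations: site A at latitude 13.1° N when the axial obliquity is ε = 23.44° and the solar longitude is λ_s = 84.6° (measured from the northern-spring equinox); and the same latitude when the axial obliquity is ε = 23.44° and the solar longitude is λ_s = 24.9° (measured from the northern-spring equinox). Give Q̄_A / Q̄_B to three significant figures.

Q̄_A / Q̄_B ≈ 1.02

— Configuration A (φ=+13.1°):
Solar declination: sin δ = sin ε · sin λ_s = sin 23.44° × sin 84.6° = 0.39602, so δ = +23.330°.
cos H₀ = −tan(+13.1°) tan(+23.330°) = -0.1004, H₀ = 1.6713 rad.
Bracket: H₀ sin φ sin δ + cos φ cos δ sin H₀ = 1.6713×0.22665×0.39602 + 0.97398×0.91824×0.99495 = 0.150012 + 0.889831 = 1.039843.
Q̄ = (S₀/π) × [bracket] = (1361/π) × 1.039843 = 450.48 W/m².
— Configuration B (φ=+13.1°):
Solar declination: sin δ = sin ε · sin λ_s = sin 23.44° × sin 24.9° = 0.16748, so δ = +9.642°.
cos H₀ = −tan(+13.1°) tan(+9.642°) = -0.0395, H₀ = 1.6103 rad.
Bracket: H₀ sin φ sin δ + cos φ cos δ sin H₀ = 1.6103×0.22665×0.16748 + 0.97398×0.98587×0.99922 = 0.061126 + 0.959469 = 1.020595.
Q̄ = (S₀/π) × [bracket] = (1361/π) × 1.020595 = 442.14 W/m².
Ratio Q̄_A / Q̄_B = 450.48 / 442.14 = 1.019.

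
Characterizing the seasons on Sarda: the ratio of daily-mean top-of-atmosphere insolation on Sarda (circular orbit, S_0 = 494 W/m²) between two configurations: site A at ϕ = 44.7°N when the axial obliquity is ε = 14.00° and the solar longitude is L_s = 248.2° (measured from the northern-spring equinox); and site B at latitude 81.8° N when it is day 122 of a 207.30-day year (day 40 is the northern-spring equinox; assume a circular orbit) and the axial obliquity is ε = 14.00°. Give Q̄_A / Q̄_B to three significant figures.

Q̄_A / Q̄_B ≈ 1.01

— Configuration A (ϕ=+44.7°):
Solar declination: sin δ = sin ε · sin L_s = sin 14.00° × sin 248.2° = -0.22462, so δ = -12.981°.
cos h₀ = −tan(+44.7°) tan(-12.981°) = 0.2281, h₀ = 1.3407 rad.
Bracket: h₀ sin ϕ sin δ + cos ϕ cos δ sin h₀ = 1.3407×0.70339×-0.22462 + 0.71080×0.97445×0.97364 = -0.211825 + 0.674381 = 0.462556.
Q̄ = (S_0/π) × [bracket] = (494/π) × 0.462556 = 72.735 W/m².
— Configuration B (ϕ=+81.8°):
Solar longitude: L_s = 360° × (122 − 40)/207.30 = 142.402°.
sin δ = sin 14.00° × sin 142.402° = 0.14760, so δ = +8.488°.
cos h₀ = −tan(+81.8°) tan(+8.488°) = -1.0356 ≤ −1 ⇒ polar day, h₀ = π.
Bracket: h₀ sin ϕ sin δ + cos ϕ cos δ sin h₀ = 3.1416×0.98978×0.14760 + 0.14263×0.98905×0.00000 = 0.458961 + 0.000000 = 0.458961.
Q̄ = (S_0/π) × [bracket] = (494/π) × 0.458961 = 72.169 W/m².
Ratio Q̄_A / Q̄_B = 72.735 / 72.169 = 1.008.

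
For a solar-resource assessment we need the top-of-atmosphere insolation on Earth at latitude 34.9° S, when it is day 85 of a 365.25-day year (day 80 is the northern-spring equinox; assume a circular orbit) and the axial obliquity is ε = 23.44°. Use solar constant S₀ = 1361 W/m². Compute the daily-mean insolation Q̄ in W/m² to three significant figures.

Q̄ ≈ 342 W/m²

Solar longitude: λ_s = 360° × (85 − 80)/365.25 = 4.928°.
sin δ = sin 23.44° × sin 4.928° = 0.03417, so δ = +1.958°.
cos H₀ = −tan(-34.9°) tan(+1.958°) = 0.0239, H₀ = 1.5469 rad.
Bracket: H₀ sin φ sin δ + cos φ cos δ sin H₀ = 1.5469×-0.57215×0.03417 + 0.82015×0.99942×0.99972 = -0.030242 + 0.819445 = 0.789203.
Q̄ = (S₀/π) × [bracket] = (1361/π) × 0.789203 = 341.9 W/m².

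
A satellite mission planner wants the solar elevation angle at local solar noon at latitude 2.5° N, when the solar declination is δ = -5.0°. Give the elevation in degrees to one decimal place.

At local noon the hour angle is zero, so the zenith angle equals |ϕ − δ| = |+2.5° − (-5.000°)| = 7.500°.
Elevation = 90° − 7.500° = 82.5°.

82.5°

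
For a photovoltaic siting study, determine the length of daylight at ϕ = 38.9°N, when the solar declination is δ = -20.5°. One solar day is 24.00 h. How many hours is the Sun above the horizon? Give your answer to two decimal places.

9.66 h

cos h₀ = −tan ϕ · tan δ = −tan(+38.9°) × tan(-20.500°) = 0.3017, so h₀ = 1.2643 rad = 72.44°.
Daylight = 2h₀/(2π) × 24.00 h = (1.2643/π) × 24.00 = 9.66 h.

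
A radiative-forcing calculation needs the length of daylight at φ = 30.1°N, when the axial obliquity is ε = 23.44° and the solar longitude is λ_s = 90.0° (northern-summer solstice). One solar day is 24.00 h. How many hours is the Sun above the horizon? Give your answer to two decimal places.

13.94 h

Solar declination: sin δ = sin ε · sin λ_s = sin 23.44° × sin 90.0° = 0.39779, so δ = +23.440°.
cos H₀ = −tan φ · tan δ = −tan(+30.1°) × tan(+23.440°) = -0.2513, so H₀ = 1.8249 rad = 104.56°.
Daylight = 2H₀/(2π) × 24.00 h = (1.8249/π) × 24.00 = 13.94 h.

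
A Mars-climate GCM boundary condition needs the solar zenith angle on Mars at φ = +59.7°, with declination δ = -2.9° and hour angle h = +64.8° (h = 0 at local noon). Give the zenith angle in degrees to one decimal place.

cos θ_z = sin φ sin δ + cos φ cos δ cos h = -0.043682 + 0.214542 = 0.170860.
θ_z = arccos(0.170860) = 80.2°.

θ_z = 80.2°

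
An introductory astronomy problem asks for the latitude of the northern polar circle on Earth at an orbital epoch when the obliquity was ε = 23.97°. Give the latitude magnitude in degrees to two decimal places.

The polar circle is the lowest latitude that experiences at least one full rotation of continuous daylight at the northern-summer solstice; it lies at |ϕ| = 90° − ε = 90° − 23.97° = 66.03°.

66.03°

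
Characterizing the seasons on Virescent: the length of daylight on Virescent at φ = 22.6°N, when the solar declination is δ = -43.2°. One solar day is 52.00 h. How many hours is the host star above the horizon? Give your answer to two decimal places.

19.35 h

cos H₀ = −tan φ · tan δ = −tan(+22.6°) × tan(-43.200°) = 0.3909, so H₀ = 1.1692 rad = 66.99°.
Daylight = 2H₀/(2π) × 52.00 h = (1.1692/π) × 52.00 = 19.35 h.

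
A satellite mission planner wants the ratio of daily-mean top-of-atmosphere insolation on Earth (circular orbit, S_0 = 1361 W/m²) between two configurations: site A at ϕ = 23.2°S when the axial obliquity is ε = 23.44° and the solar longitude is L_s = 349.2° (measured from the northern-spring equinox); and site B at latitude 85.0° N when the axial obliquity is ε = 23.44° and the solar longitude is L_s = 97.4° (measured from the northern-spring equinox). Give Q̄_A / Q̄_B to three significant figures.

— Configuration A (ϕ=-23.2°):
Solar declination: sin δ = sin ε · sin L_s = sin 23.44° × sin 349.2° = -0.07454, so δ = -4.275°.
cos h₀ = −tan(-23.2°) tan(-4.275°) = -0.0320, h₀ = 1.6028 rad.
Bracket: h₀ sin ϕ sin δ + cos ϕ cos δ sin h₀ = 1.6028×-0.39394×-0.07454 + 0.91914×0.99722×0.99949 = 0.047065 + 0.916117 = 0.963182.
Q̄ = (S_0/π) × [bracket] = (1361/π) × 0.963182 = 417.27 W/m².
— Configuration B (ϕ=+85.0°):
Solar declination: sin δ = sin ε · sin L_s = sin 23.44° × sin 97.4° = 0.39448, so δ = +23.233°.
cos h₀ = −tan(+85.0°) tan(+23.233°) = -4.9068 ≤ −1 ⇒ polar day, h₀ = π.
Bracket: h₀ sin ϕ sin δ + cos ϕ cos δ sin h₀ = 3.1416×0.99619×0.39448 + 0.08716×0.91891×0.00000 = 1.234577 + 0.000000 = 1.234577.
Q̄ = (S_0/π) × [bracket] = (1361/π) × 1.234577 = 534.84 W/m².
Ratio Q̄_A / Q̄_B = 417.27 / 534.84 = 0.7802.

Q̄_A / Q̄_B ≈ 0.780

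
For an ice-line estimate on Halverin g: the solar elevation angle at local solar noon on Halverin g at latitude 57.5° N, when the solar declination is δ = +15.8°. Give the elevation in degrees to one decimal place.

48.3°

At local noon the hour angle is zero, so the zenith angle equals |ϕ − δ| = |+57.5° − (+15.800°)| = 41.700°.
Elevation = 90° − 41.700° = 48.3°.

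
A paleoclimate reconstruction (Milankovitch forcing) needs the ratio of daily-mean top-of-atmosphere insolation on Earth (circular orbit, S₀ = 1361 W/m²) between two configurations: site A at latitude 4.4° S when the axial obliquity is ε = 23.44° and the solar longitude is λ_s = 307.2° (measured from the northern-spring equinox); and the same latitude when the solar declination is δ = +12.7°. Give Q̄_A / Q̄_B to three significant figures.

— Configuration A (φ=-4.4°):
Solar declination: sin δ = sin ε · sin λ_s = sin 23.44° × sin 307.2° = -0.31685, so δ = -18.473°.
cos H₀ = −tan(-4.4°) tan(-18.473°) = -0.0257, H₀ = 1.5965 rad.
Bracket: H₀ sin φ sin δ + cos φ cos δ sin H₀ = 1.5965×-0.07672×-0.31685 + 0.99705×0.94848×0.99967 = 0.038809 + 0.945370 = 0.984179.
Q̄ = (S₀/π) × [bracket] = (1361/π) × 0.984179 = 426.37 W/m².
— Configuration B (φ=-4.4°):
cos H₀ = −tan(-4.4°) tan(+12.700°) = 0.0173, H₀ = 1.5535 rad.
Bracket: H₀ sin φ sin δ + cos φ cos δ sin H₀ = 1.5535×-0.07672×0.21985 + 0.99705×0.97553×0.99985 = -0.026203 + 0.972506 = 0.946303.
Q̄ = (S₀/π) × [bracket] = (1361/π) × 0.946303 = 409.96 W/m².
Ratio Q̄_A / Q̄_B = 426.37 / 409.96 = 1.040.

Q̄_A / Q̄_B ≈ 1.04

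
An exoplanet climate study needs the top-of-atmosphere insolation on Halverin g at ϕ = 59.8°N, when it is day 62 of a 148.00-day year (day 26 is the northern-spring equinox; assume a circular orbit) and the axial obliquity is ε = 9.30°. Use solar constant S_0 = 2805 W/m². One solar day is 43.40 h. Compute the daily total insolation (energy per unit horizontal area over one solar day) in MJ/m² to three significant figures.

Solar longitude: L_s = 360° × (62 − 26)/148.00 = 87.568°.
sin δ = sin 9.30° × sin 87.568° = 0.16146, so δ = +9.292°.
cos h₀ = −tan(+59.8°) tan(+9.292°) = -0.2811, h₀ = 1.8557 rad.
Bracket: h₀ sin ϕ sin δ + cos ϕ cos δ sin h₀ = 1.8557×0.86427×0.16146 + 0.50302×0.98688×0.95968 = 0.258954 + 0.476405 = 0.735359.
Q̄ = (S_0/π) × [bracket] = (2805/π) × 0.735359 = 656.57 W/m².
Daily total = Q̄ × 43.40 h × 3600 s/h = 656.57 × 43.40 × 3600 / 10⁶ = 102.6 MJ/m².

103 MJ/m²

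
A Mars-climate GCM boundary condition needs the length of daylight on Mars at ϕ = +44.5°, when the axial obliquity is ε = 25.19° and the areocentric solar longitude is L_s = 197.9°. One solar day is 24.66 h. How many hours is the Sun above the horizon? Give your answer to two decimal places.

sin δ = sin 25.19° × sin 197.9° = -0.13082, so δ = -7.517°.
cos h₀ = −tan ϕ · tan δ = −tan(+44.5°) × tan(-7.517°) = 0.1297, so h₀ = 1.4408 rad = 82.55°.
Daylight = 2h₀/(2π) × 24.66 h = (1.4408/π) × 24.66 = 11.31 h.

11.31 h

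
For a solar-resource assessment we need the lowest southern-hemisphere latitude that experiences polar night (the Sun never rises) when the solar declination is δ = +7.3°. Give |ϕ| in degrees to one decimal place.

|ϕ| = 82.7°

Polar night requires cos h₀ = −tan ϕ tan δ ≥ 1, i.e. tan ϕ tan δ ≤ −1.
The boundary is |tan ϕ| · |tan δ| = 1, so |ϕ| = 90° − |δ| = 90° − 7.3° = 82.7° in the southern hemisphere.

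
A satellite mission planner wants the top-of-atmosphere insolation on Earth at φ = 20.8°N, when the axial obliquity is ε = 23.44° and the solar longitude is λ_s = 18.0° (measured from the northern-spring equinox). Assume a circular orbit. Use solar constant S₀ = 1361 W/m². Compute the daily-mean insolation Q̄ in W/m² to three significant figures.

Q̄ ≈ 432 W/m²

Solar declination: sin δ = sin ε · sin λ_s = sin 23.44° × sin 18.0° = 0.12292, so δ = +7.061°.
cos H₀ = −tan(+20.8°) tan(+7.061°) = -0.0471, H₀ = 1.6179 rad.
Bracket: H₀ sin φ sin δ + cos φ cos δ sin H₀ = 1.6179×0.35511×0.12292 + 0.93483×0.99242×0.99889 = 0.070622 + 0.926714 = 0.997336.
Q̄ = (S₀/π) × [bracket] = (1361/π) × 0.997336 = 432.1 W/m².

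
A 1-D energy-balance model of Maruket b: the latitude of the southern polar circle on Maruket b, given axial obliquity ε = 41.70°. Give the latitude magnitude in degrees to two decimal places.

48.30°

The polar circle is the lowest latitude that experiences at least one full rotation of continuous darkness at the northern-summer solstice; it lies at |ϕ| = 90° − ε = 90° − 41.70° = 48.30°.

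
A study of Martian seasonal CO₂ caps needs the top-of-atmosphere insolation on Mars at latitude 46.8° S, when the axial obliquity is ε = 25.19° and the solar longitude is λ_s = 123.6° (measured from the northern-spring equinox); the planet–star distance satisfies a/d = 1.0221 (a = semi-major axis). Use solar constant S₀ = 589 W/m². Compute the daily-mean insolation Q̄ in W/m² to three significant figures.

Q̄ ≈ 56.2 W/m²

Solar declination: sin δ = sin ε · sin λ_s = sin 25.19° × sin 123.6° = 0.35451, so δ = +20.763°.
cos H₀ = −tan(-46.8°) tan(+20.763°) = 0.4037, H₀ = 1.1552 rad.
Bracket: H₀ sin φ sin δ + cos φ cos δ sin H₀ = 1.1552×-0.72897×0.35451 + 0.68455×0.93505×0.91488 = -0.298535 + 0.585604 = 0.287069.
Inverse-square distance factor (a/d)² = 1.0221² = 1.044688.
Q̄ = (S₀/π) × 1.044688 × [bracket] = (589/π) × 1.044688 × 0.287069 = 56.23 W/m².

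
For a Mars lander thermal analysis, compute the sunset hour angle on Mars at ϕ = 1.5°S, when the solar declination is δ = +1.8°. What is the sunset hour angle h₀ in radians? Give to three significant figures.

h₀ = 1.57 rad

cos h₀ = −tan ϕ · tan δ = −tan(-1.5°) × tan(+1.800°) = 0.0008, so h₀ = 1.5700 rad = 89.95°.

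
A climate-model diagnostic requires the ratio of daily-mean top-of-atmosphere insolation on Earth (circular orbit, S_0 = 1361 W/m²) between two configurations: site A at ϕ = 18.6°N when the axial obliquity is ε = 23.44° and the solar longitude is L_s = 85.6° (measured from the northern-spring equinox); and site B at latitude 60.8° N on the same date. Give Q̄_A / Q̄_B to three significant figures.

— Configuration A (ϕ=+18.6°):
Solar declination: sin δ = sin ε · sin L_s = sin 23.44° × sin 85.6° = 0.39662, so δ = +23.367°.
cos h₀ = −tan(+18.6°) tan(+23.367°) = -0.1454, h₀ = 1.7167 rad.
Bracket: h₀ sin ϕ sin δ + cos ϕ cos δ sin h₀ = 1.7167×0.31896×0.39662 + 0.94777×0.91798×0.98937 = 0.217173 + 0.860785 = 1.077958.
Q̄ = (S_0/π) × [bracket] = (1361/π) × 1.077958 = 466.99 W/m².
— Configuration B (ϕ=+60.8°):
cos h₀ = −tan(+60.8°) tan(+23.367°) = -0.7731, h₀ = 2.4545 rad.
Bracket: h₀ sin ϕ sin δ + cos ϕ cos δ sin h₀ = 2.4545×0.87292×0.39662 + 0.48786×0.91798×0.63433 = 0.849791 + 0.284082 = 1.133873.
Q̄ = (S_0/π) × [bracket] = (1361/π) × 1.133873 = 491.22 W/m².
Ratio Q̄_A / Q̄_B = 466.99 / 491.22 = 0.9507.

Q̄_A / Q̄_B ≈ 0.951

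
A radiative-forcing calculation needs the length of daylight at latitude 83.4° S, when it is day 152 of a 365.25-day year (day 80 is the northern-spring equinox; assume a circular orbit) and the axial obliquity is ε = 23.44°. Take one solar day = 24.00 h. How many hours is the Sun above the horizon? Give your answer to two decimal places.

0.00 h

Solar longitude: λ_s = 360° × (152 − 80)/365.25 = 70.965°.
sin δ = sin 23.44° × sin 70.965° = 0.37604, so δ = +22.088°.
cos H₀ = −tan φ · tan δ = 3.5074 ≥ 1, so the Sun never rises (polar night) and H₀ = 0.
Daylight = 2H₀/(2π) × 24.00 h = (0.0000/π) × 24.00 = 0.00 h.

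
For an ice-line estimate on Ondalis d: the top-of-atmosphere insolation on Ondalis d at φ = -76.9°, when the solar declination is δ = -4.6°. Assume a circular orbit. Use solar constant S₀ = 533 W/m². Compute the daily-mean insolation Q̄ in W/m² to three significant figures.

Q̄ ≈ 61.5 W/m²

cos H₀ = −tan(-76.9°) tan(-4.600°) = -0.3457, H₀ = 1.9238 rad.
Bracket: H₀ sin φ sin δ + cos φ cos δ sin H₀ = 1.9238×-0.97398×-0.08020 + 0.22665×0.99678×0.93833 = 0.150274 + 0.211988 = 0.362262.
Q̄ = (S₀/π) × [bracket] = (533/π) × 0.362262 = 61.46 W/m².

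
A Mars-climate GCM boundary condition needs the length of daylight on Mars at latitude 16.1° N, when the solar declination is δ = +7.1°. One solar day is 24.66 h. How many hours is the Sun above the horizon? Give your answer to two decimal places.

12.61 h

cos h₀ = −tan ϕ · tan δ = −tan(+16.1°) × tan(+7.100°) = -0.0360, so h₀ = 1.6068 rad = 92.06°.
Daylight = 2h₀/(2π) × 24.66 h = (1.6068/π) × 24.66 = 12.61 h.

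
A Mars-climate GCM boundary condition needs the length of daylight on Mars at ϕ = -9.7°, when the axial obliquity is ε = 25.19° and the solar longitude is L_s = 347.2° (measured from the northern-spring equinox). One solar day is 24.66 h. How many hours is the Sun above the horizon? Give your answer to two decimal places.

12.46 h

Solar declination: sin δ = sin ε · sin L_s = sin 25.19° × sin 347.2° = -0.09430, so δ = -5.411°.
cos h₀ = −tan ϕ · tan δ = −tan(-9.7°) × tan(-5.411°) = -0.0162, so h₀ = 1.5870 rad = 90.93°.
Daylight = 2h₀/(2π) × 24.66 h = (1.5870/π) × 24.66 = 12.46 h.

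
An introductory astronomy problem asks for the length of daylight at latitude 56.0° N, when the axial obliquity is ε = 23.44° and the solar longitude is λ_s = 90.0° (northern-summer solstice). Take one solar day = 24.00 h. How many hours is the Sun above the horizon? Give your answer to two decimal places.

17.33 h

Solar declination: sin δ = sin ε · sin λ_s = sin 23.44° × sin 90.0° = 0.39779, so δ = +23.440°.
cos H₀ = −tan φ · tan δ = −tan(+56.0°) × tan(+23.440°) = -0.6428, so H₀ = 2.2689 rad = 130.00°.
Daylight = 2H₀/(2π) × 24.00 h = (2.2689/π) × 24.00 = 17.33 h.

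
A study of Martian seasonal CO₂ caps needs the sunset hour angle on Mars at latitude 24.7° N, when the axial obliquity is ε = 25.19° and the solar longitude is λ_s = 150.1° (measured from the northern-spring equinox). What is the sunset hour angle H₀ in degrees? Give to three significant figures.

H₀ = 95.7°

Solar declination: sin δ = sin ε · sin λ_s = sin 25.19° × sin 150.1° = 0.21217, so δ = +12.249°.
cos H₀ = −tan φ · tan δ = −tan(+24.7°) × tan(+12.249°) = -0.0999, so H₀ = 1.6708 rad = 95.73°.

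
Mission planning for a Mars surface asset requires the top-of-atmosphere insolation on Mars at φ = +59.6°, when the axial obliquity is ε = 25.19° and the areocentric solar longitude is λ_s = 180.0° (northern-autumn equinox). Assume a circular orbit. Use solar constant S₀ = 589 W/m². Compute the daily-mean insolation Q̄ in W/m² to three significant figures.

Q̄ ≈ 94.9 W/m²

sin δ = sin 25.19° × sin 180.0° = 0.00000, so δ = +0.000°.
cos H₀ = −tan(+59.6°) tan(+0.000°) = -0.0000, H₀ = 1.5708 rad.
Bracket: H₀ sin φ sin δ + cos φ cos δ sin H₀ = 1.5708×0.86251×0.00000 + 0.50603×1.00000×1.00000 = 0.000000 + 0.506030 = 0.506030.
Q̄ = (S₀/π) × [bracket] = (589/π) × 0.506030 = 94.87 W/m².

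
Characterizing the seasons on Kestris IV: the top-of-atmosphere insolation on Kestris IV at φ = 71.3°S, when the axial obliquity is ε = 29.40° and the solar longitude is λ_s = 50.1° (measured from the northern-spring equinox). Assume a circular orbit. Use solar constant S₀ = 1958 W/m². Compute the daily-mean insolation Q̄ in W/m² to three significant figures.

Solar declination: sin δ = sin ε · sin λ_s = sin 29.40° × sin 50.1° = 0.37660, so δ = +22.124°.
cos H₀ = −tan(-71.3°) tan(+22.124°) = 1.2011 ≥ 1 ⇒ polar night, H₀ = 0 and Q̄ = 0.

Q̄ ≈ 0.00 W/m²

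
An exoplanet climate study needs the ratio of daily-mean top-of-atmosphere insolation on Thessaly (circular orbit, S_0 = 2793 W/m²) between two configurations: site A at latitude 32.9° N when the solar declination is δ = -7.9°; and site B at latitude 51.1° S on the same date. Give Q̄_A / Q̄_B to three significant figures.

Q̄_A / Q̄_B ≈ 0.898

— Configuration A (ϕ=+32.9°):
cos h₀ = −tan(+32.9°) tan(-7.900°) = 0.0898, h₀ = 1.4809 rad.
Bracket: h₀ sin ϕ sin δ + cos ϕ cos δ sin h₀ = 1.4809×0.54317×-0.13744 + 0.83962×0.99051×0.99596 = -0.110554 + 0.828292 = 0.717738.
Q̄ = (S_0/π) × [bracket] = (2793/π) × 0.717738 = 638.10 W/m².
— Configuration B (ϕ=-51.1°):
cos h₀ = −tan(-51.1°) tan(-7.900°) = -0.1720, h₀ = 1.7436 rad.
Bracket: h₀ sin ϕ sin δ + cos ϕ cos δ sin h₀ = 1.7436×-0.77824×-0.13744 + 0.62796×0.99051×0.98510 = 0.186498 + 0.612733 = 0.799231.
Q̄ = (S_0/π) × [bracket] = (2793/π) × 0.799231 = 710.55 W/m².
Ratio Q̄_A / Q̄_B = 638.10 / 710.55 = 0.8980.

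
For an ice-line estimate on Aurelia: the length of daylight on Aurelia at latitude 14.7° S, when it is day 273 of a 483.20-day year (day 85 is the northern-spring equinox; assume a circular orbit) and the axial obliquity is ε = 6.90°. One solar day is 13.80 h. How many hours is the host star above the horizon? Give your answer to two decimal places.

6.81 h

Solar longitude: L_s = 360° × (273 − 85)/483.20 = 140.066°.
sin δ = sin 6.90° × sin 140.066° = 0.07712, so δ = +4.423°.
cos h₀ = −tan ϕ · tan δ = −tan(-14.7°) × tan(+4.423°) = 0.0203, so h₀ = 1.5505 rad = 88.84°.
Daylight = 2h₀/(2π) × 13.80 h = (1.5505/π) × 13.80 = 6.81 h.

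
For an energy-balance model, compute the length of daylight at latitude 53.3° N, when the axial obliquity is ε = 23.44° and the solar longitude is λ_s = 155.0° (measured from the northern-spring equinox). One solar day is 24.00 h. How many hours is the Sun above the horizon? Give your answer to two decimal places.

Solar declination: sin δ = sin ε · sin λ_s = sin 23.44° × sin 155.0° = 0.16811, so δ = +9.678°.
cos H₀ = −tan φ · tan δ = −tan(+53.3°) × tan(+9.678°) = -0.2288, so H₀ = 1.8016 rad = 103.23°.
Daylight = 2H₀/(2π) × 24.00 h = (1.8016/π) × 24.00 = 13.76 h.

13.76 h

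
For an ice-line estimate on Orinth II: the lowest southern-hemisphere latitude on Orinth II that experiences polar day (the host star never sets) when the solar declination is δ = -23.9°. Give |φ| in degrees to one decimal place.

Polar day requires cos H₀ = −tan φ tan δ ≤ −1, i.e. tan φ tan δ ≥ 1.
The boundary is |tan φ| · |tan δ| = 1, so |φ| = 90° − |δ| = 90° − 23.9° = 66.1° in the southern hemisphere.

|φ| = 66.1°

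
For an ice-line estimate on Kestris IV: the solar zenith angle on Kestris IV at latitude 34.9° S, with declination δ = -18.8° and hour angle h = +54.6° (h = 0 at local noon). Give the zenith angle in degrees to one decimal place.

cos θ_z = sin ϕ sin δ + cos ϕ cos δ cos h = 0.184383 + 0.449752 = 0.634135.
θ_z = arccos(0.634135) = 50.6°.

θ_z = 50.6°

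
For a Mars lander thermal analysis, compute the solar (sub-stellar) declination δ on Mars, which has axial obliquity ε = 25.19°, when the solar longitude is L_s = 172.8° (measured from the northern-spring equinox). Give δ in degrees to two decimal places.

δ = +3.06°

sin δ = sin ε · sin L_s = sin 25.19° × sin 172.8° = 0.053345.
δ = arcsin(0.053345) = +3.06°.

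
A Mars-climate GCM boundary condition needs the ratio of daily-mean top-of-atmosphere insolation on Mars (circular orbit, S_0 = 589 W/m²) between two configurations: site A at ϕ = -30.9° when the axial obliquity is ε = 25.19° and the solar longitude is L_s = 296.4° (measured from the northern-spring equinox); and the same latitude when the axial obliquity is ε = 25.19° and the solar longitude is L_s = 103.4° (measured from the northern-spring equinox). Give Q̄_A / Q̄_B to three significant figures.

— Configuration A (ϕ=-30.9°):
Solar declination: sin δ = sin ε · sin L_s = sin 25.19° × sin 296.4° = -0.38123, so δ = -22.410°.
cos h₀ = −tan(-30.9°) tan(-22.410°) = -0.2468, h₀ = 1.8202 rad.
Bracket: h₀ sin ϕ sin δ + cos ϕ cos δ sin h₀ = 1.8202×-0.51354×-0.38123 + 0.85806×0.92448×0.96907 = 0.356353 + 0.768724 = 1.125077.
Q̄ = (S_0/π) × [bracket] = (589/π) × 1.125077 = 210.93 W/m².
— Configuration B (ϕ=-30.9°):
Solar declination: sin δ = sin ε · sin L_s = sin 25.19° × sin 103.4° = 0.41403, so δ = +24.459°.
cos h₀ = −tan(-30.9°) tan(+24.459°) = 0.2722, h₀ = 1.2951 rad.
Bracket: h₀ sin ϕ sin δ + cos ϕ cos δ sin h₀ = 1.2951×-0.51354×0.41403 + 0.85806×0.91026×0.96223 = -0.275365 + 0.751557 = 0.476192.
Q̄ = (S_0/π) × [bracket] = (589/π) × 0.476192 = 89.279 W/m².
Ratio Q̄_A / Q̄_B = 210.93 / 89.279 = 2.363.

Q̄_A / Q̄_B ≈ 2.36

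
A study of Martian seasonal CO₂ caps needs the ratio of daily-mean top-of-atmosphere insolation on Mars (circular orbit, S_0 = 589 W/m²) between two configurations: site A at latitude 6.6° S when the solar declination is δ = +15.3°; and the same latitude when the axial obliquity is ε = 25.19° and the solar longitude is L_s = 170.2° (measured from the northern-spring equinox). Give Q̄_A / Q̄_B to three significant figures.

Q̄_A / Q̄_B ≈ 0.932

— Configuration A (ϕ=-6.6°):
cos h₀ = −tan(-6.6°) tan(+15.300°) = 0.0317, h₀ = 1.5391 rad.
Bracket: h₀ sin ϕ sin δ + cos ϕ cos δ sin h₀ = 1.5391×-0.11494×0.26387 + 0.99337×0.96456×0.99950 = -0.046680 + 0.957686 = 0.911006.
Q̄ = (S_0/π) × [bracket] = (589/π) × 0.911006 = 170.80 W/m².
— Configuration B (ϕ=-6.6°):
Solar declination: sin δ = sin ε · sin L_s = sin 25.19° × sin 170.2° = 0.07244, so δ = +4.154°.
cos h₀ = −tan(-6.6°) tan(+4.154°) = 0.0084, h₀ = 1.5624 rad.
Bracket: h₀ sin ϕ sin δ + cos ϕ cos δ sin h₀ = 1.5624×-0.11494×0.07244 + 0.99337×0.99737×0.99996 = -0.013009 + 0.990718 = 0.977709.
Q̄ = (S_0/π) × [bracket] = (589/π) × 0.977709 = 183.31 W/m².
Ratio Q̄_A / Q̄_B = 170.80 / 183.31 = 0.9318.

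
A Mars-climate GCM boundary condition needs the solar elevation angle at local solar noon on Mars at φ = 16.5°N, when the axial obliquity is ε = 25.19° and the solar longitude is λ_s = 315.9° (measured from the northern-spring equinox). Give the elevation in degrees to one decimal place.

Solar declination: sin δ = sin ε · sin λ_s = sin 25.19° × sin 315.9° = -0.29620, so δ = -17.229°.
At local noon the hour angle is zero, so the zenith angle equals |φ − δ| = |+16.5° − (-17.229°)| = 33.729°.
Elevation = 90° − 33.729° = 56.3°.

56.3°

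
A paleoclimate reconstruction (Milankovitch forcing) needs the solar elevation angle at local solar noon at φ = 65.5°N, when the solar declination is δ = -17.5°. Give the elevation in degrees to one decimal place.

7.0°

At local noon the hour angle is zero, so the zenith angle equals |φ − δ| = |+65.5° − (-17.500°)| = 83.000°.
Elevation = 90° − 83.000° = 7.0°.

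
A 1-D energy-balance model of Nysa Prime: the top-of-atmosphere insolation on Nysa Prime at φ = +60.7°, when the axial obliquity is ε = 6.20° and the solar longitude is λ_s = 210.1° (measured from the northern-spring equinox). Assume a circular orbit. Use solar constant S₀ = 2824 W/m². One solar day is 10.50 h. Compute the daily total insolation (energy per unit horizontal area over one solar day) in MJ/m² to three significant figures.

Solar declination: sin δ = sin ε · sin λ_s = sin 6.20° × sin 210.1° = -0.05416, so δ = -3.105°.
cos H₀ = −tan(+60.7°) tan(-3.105°) = 0.0967, H₀ = 1.4740 rad.
Bracket: H₀ sin φ sin δ + cos φ cos δ sin H₀ = 1.4740×0.87207×-0.05416 + 0.48938×0.99853×0.99532 = -0.069619 + 0.486374 = 0.416755.
Q̄ = (S₀/π) × [bracket] = (2824/π) × 0.416755 = 374.62 W/m².
Daily total = Q̄ × 10.50 h × 3600 s/h = 374.62 × 10.50 × 3600 / 10⁶ = 14.16 MJ/m².

14.2 MJ/m²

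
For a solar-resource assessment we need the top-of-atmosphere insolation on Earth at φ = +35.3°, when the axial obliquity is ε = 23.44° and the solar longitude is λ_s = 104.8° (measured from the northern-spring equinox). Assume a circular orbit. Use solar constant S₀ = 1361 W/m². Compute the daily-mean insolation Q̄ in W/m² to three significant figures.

Solar declination: sin δ = sin ε · sin λ_s = sin 23.44° × sin 104.8° = 0.38459, so δ = +22.618°.
cos H₀ = −tan(+35.3°) tan(+22.618°) = -0.2950, H₀ = 1.8702 rad.
Bracket: H₀ sin φ sin δ + cos φ cos δ sin H₀ = 1.8702×0.57786×0.38459 + 0.81614×0.92309×0.95550 = 0.415632 + 0.719846 = 1.135478.
Q̄ = (S₀/π) × [bracket] = (1361/π) × 1.135478 = 491.9 W/m².

Q̄ ≈ 492 W/m²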